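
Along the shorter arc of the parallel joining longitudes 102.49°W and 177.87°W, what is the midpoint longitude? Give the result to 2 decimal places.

Signed shortest Δλ from -102.49° to -177.87° is -75.38°.
Midpoint longitude = -102.49° + (-75.38°)/2 = -102.49° − 37.69° = -140.18°.

140.18°W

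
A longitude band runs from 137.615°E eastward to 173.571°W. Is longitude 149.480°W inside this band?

No

Band width going east from +137.615° to -173.571°: ((-173.571 − 137.615) mod 360) = 48.814°.
Offset of -149.480° east of the west edge: ((-149.480 − 137.615) mod 360) = 72.905°.
72.905° > 48.814° ⇒ outside.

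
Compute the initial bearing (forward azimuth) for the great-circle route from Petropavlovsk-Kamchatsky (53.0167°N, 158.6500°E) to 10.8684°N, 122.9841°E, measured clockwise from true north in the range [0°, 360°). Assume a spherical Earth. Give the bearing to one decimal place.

Δλ = 122.9841 − 158.6500 = -35.6659°.
θ = atan2( sin Δλ · cos φ₂ , cos φ₁ · sin φ₂ − sin φ₁ · cos φ₂ · cos Δλ )
  = atan2(-0.57260, -0.52391) = -132.457° → normalised to [0°, 360°): 227.543°.

227.5°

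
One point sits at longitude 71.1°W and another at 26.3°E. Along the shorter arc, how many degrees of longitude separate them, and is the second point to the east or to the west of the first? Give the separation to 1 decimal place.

Raw difference: 26.3 − -71.1 = 97.4°.
Normalise into (−180°, 180°]: 97.4° stays 97.4°.
Positive ⇒ the second point lies to the east; separation 97.4°.

97.4° east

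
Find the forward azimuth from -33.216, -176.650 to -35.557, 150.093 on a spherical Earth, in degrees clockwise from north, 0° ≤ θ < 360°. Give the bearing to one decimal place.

255.7°

Δλ = 150.093 − -176.650 = 326.743°; wrapped into (−180°, 180°]: -33.257°.
θ = atan2( sin Δλ · cos φ₂ , cos φ₁ · sin φ₂ − sin φ₁ · cos φ₂ · cos Δλ )
  = atan2(-0.44614, -0.11384) = -104.314° → normalised to [0°, 360°): 255.686°.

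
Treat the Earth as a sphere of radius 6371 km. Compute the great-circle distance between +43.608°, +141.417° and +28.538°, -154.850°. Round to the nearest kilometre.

5820 km

Δλ = -154.850 − 141.417 = -296.267°; wrapped into (−180°, 180°]: 63.733°.
Δφ = 28.538 − 43.608 = -15.070°.
a = sin²(Δφ/2) + cos φ₁ · cos φ₂ · sin²(Δλ/2) = 0.194491.
c = 2·atan2(√a, √(1−a)) = 0.91345 rad → d = 6371·c ≈ 5819.60 km.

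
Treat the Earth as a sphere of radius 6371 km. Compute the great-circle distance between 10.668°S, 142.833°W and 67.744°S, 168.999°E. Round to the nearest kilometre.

7249 km

Δλ = 168.999 − -142.833 = 311.832°; wrapped into (−180°, 180°]: -48.168°.
Δφ = -67.744 − -10.668 = -57.076°.
a = sin²(Δφ/2) + cos φ₁ · cos φ₂ · sin²(Δλ/2) = 0.290218.
c = 2·atan2(√a, √(1−a)) = 1.13783 rad → d = 6371·c ≈ 7249.12 km.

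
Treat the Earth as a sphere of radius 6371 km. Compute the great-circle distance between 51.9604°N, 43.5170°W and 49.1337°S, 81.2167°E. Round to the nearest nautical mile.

Δλ = 81.2167 − -43.5170 = 124.7337°.
Δφ = -49.1337 − 51.9604 = -101.0941°.
a = sin²(Δφ/2) + cos φ₁ · cos φ₂ · sin²(Δλ/2) = 0.912660.
c = 2·atan2(√a, √(1−a)) = 2.54156 rad → d = 6371·c ≈ 16192.31 km ≈ 8743.15 nmi.

8743 nmi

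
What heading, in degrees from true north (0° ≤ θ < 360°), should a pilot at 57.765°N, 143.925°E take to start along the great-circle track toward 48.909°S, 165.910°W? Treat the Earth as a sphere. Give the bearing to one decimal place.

146.3°

Δλ = -165.910 − 143.925 = -309.835°; wrapped into (−180°, 180°]: 50.165°.
θ = atan2( sin Δλ · cos φ₂ , cos φ₁ · sin φ₂ − sin φ₁ · cos φ₂ · cos Δλ )
  = atan2(0.50470, -0.75813) = 146.348° → normalised to [0°, 360°): 146.348°.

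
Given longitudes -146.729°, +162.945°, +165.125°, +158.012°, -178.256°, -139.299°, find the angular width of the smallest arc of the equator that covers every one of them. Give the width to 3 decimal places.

62.689°

Sort the longitudes: -178.256°, -146.729°, -139.299°, +158.012°, +162.945°, +165.125°.
Eastward gaps between consecutive values (wrapping around): 31.527°, 7.430°, 297.311°, 4.933°, 2.180°, 16.619°.
Largest gap = 297.311° ⇒ minimal covering band is its complement: 360° − 297.311° = 62.689°.
Band runs from +158.012° eastward to -139.299°, crossing the antimeridian.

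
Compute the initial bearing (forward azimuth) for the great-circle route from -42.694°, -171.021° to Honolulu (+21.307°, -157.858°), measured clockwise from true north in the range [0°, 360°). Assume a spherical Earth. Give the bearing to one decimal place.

13.5°

Δλ = -157.858 − -171.021 = 13.163°.
θ = atan2( sin Δλ · cos φ₂ , cos φ₁ · sin φ₂ − sin φ₁ · cos φ₂ · cos Δλ )
  = atan2(0.21216, 0.88220) = 13.522° → normalised to [0°, 360°): 13.522°.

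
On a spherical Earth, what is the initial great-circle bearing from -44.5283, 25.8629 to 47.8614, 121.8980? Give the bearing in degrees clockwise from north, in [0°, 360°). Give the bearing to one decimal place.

Δλ = 121.8980 − 25.8629 = 96.0351°.
θ = atan2( sin Δλ · cos φ₂ , cos φ₁ · sin φ₂ − sin φ₁ · cos φ₂ · cos Δλ )
  = atan2(0.66721, 0.47917) = 54.315° → normalised to [0°, 360°): 54.315°.

54.3°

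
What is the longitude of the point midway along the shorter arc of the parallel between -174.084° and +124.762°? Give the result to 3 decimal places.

+155.339°

Signed shortest Δλ from -174.084° to +124.762° is -61.154°.
Midpoint longitude = -174.084° + (-61.154°)/2 = -174.084° − 30.577° = -204.661°.
Normalise into (−180°, 180°]: +155.339°.
(The naïve average (-174.084 + +124.762)/2 = -24.661° is on the wrong side of the globe.)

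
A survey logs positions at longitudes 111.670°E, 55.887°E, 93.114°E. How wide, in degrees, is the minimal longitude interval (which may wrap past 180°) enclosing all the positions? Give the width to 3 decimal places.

55.783°

Sort the longitudes: +55.887°, +93.114°, +111.670°.
Eastward gaps between consecutive values (wrapping around): 37.227°, 18.556°, 304.217°.
Largest gap = 304.217° ⇒ minimal covering band is its complement: 360° − 304.217° = 55.783°.
Band runs from +55.887° eastward to +111.670°.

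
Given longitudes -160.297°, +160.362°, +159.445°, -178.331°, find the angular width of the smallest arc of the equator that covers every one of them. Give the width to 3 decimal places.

40.258°

Sort the longitudes: -178.331°, -160.297°, +159.445°, +160.362°.
Eastward gaps between consecutive values (wrapping around): 18.034°, 319.742°, 0.917°, 21.307°.
Largest gap = 319.742° ⇒ minimal covering band is its complement: 360° − 319.742° = 40.258°.
Band runs from +159.445° eastward to -160.297°, crossing the antimeridian.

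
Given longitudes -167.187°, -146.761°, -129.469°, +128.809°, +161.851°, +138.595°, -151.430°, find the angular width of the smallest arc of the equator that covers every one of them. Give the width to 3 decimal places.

101.722°

Sort the longitudes: -167.187°, -151.430°, -146.761°, -129.469°, +128.809°, +138.595°, +161.851°.
Eastward gaps between consecutive values (wrapping around): 15.757°, 4.669°, 17.292°, 258.278°, 9.786°, 23.256°, 30.962°.
Largest gap = 258.278° ⇒ minimal covering band is its complement: 360° − 258.278° = 101.722°.
Band runs from +128.809° eastward to -129.469°, crossing the antimeridian.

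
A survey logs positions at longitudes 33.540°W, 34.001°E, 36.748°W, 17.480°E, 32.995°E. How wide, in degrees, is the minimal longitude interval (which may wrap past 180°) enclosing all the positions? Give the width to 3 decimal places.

70.749°

Sort the longitudes: -36.748°, -33.540°, +17.480°, +32.995°, +34.001°.
Eastward gaps between consecutive values (wrapping around): 3.208°, 51.020°, 15.515°, 1.006°, 289.251°.
Largest gap = 289.251° ⇒ minimal covering band is its complement: 360° − 289.251° = 70.749°.
Band runs from -36.748° eastward to +34.001°.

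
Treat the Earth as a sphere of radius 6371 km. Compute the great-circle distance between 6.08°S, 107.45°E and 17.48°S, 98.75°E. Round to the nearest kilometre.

Δλ = 98.75 − 107.45 = -8.70°.
Δφ = -17.48 − -6.08 = -11.40°.
a = sin²(Δφ/2) + cos φ₁ · cos φ₂ · sin²(Δλ/2) = 0.015321.
c = 2·atan2(√a, √(1−a)) = 0.24819 rad → d = 6371·c ≈ 1581.23 km.

1581 km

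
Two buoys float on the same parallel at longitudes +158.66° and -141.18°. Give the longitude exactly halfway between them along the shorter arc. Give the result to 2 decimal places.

-171.26°

Signed shortest Δλ from +158.66° to -141.18° is +60.16°.
Midpoint longitude = +158.66° + (+60.16°)/2 = +158.66° + 30.08° = +188.74°.
Normalise into (−180°, 180°]: -171.26°.
(The naïve average (+158.66 + -141.18)/2 = 8.74° is on the wrong side of the globe.)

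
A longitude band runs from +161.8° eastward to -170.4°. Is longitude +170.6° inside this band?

Band width going east from +161.8° to -170.4°: ((-170.4 − 161.8) mod 360) = 27.8°.
Offset of +170.6° east of the west edge: ((170.6 − 161.8) mod 360) = 8.8°.
8.8° ≤ 27.8° ⇒ inside.

Yes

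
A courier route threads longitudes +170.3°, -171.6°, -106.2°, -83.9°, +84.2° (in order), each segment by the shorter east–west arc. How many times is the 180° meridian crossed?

Leg 1: +170.3° → -171.6°, shortest Δλ = 18.1° (east) — crosses 180°.
Leg 2: -171.6° → -106.2°, shortest Δλ = 65.4° (east) — does not cross 180°.
Leg 3: -106.2° → -83.9°, shortest Δλ = 22.3° (east) — does not cross 180°.
Leg 4: -83.9° → +84.2°, shortest Δλ = 168.1° (east) — does not cross 180°.
Total crossings: 1.

1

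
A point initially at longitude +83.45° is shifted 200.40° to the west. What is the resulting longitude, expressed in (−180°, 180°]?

Start at +83.45°; shift −200.40° → -116.95°.
-116.95° already lies in (−180°, 180°].

-116.95°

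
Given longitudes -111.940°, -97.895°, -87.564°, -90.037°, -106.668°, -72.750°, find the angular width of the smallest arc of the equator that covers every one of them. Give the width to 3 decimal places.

39.190°

Sort the longitudes: -111.940°, -106.668°, -97.895°, -90.037°, -87.564°, -72.750°.
Eastward gaps between consecutive values (wrapping around): 5.272°, 8.773°, 7.858°, 2.473°, 14.814°, 320.810°.
Largest gap = 320.810° ⇒ minimal covering band is its complement: 360° − 320.810° = 39.190°.
Band runs from -111.940° eastward to -72.750°.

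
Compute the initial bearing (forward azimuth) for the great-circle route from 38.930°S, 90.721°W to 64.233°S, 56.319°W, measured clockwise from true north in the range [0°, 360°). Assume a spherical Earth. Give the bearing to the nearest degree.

153°

Δλ = -56.319 − -90.721 = 34.402°.
θ = atan2( sin Δλ · cos φ₂ , cos φ₁ · sin φ₂ − sin φ₁ · cos φ₂ · cos Δλ )
  = atan2(0.24561, -0.47518) = 152.667° → normalised to [0°, 360°): 152.667°.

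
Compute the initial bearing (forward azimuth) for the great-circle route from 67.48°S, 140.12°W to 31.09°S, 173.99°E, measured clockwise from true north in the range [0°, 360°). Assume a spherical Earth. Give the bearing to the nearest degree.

300°

Δλ = 173.99 − -140.12 = 314.11°; wrapped into (−180°, 180°]: -45.89°.
θ = atan2( sin Δλ · cos φ₂ , cos φ₁ · sin φ₂ − sin φ₁ · cos φ₂ · cos Δλ )
  = atan2(-0.61487, 0.35283) = -60.152° → normalised to [0°, 360°): 299.848°.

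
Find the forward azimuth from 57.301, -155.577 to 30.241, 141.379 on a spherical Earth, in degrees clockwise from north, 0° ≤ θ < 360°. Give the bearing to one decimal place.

Δλ = 141.379 − -155.577 = 296.956°; wrapped into (−180°, 180°]: -63.044°.
θ = atan2( sin Δλ · cos φ₂ , cos φ₁ · sin φ₂ − sin φ₁ · cos φ₂ · cos Δλ )
  = atan2(-0.77005, -0.05748) = -94.269° → normalised to [0°, 360°): 265.731°.

265.7°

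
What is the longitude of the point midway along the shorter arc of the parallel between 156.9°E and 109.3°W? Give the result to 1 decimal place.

156.2°W

Signed shortest Δλ from +156.9° to -109.3° is +93.8°.
Midpoint longitude = +156.9° + (+93.8°)/2 = +156.9° + 46.9° = +203.8°.
Normalise into (−180°, 180°]: -156.2°.
(The naïve average (+156.9 + -109.3)/2 = 23.8° is on the wrong side of the globe.)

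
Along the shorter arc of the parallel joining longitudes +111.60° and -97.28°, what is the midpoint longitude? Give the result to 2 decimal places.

-172.84°

Signed shortest Δλ from +111.60° to -97.28° is +151.12°.
Midpoint longitude = +111.60° + (+151.12°)/2 = +111.60° + 75.56° = +187.16°.
Normalise into (−180°, 180°]: -172.84°.
(The naïve average (+111.60 + -97.28)/2 = 7.16° is on the wrong side of the globe.)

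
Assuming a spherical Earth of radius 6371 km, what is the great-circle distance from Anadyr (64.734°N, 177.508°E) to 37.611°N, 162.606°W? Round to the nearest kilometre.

3287 km

Δλ = -162.606 − 177.508 = -340.114°; wrapped into (−180°, 180°]: 19.886°.
Δφ = 37.611 − 64.734 = -27.123°.
a = sin²(Δφ/2) + cos φ₁ · cos φ₂ · sin²(Δλ/2) = 0.065066.
c = 2·atan2(√a, √(1−a)) = 0.51586 rad → d = 6371·c ≈ 3286.55 km.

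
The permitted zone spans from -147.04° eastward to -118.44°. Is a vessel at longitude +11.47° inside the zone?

Band width going east from -147.04° to -118.44°: ((-118.44 − -147.04) mod 360) = 28.60°.
Offset of +11.47° east of the west edge: ((11.47 − -147.04) mod 360) = 158.51°.
158.51° > 28.60° ⇒ outside.

No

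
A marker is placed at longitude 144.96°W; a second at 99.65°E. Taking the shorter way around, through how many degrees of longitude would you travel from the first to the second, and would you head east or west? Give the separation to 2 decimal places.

115.39° west

Raw difference: 99.65 − -144.96 = 244.61°.
Normalise into (−180°, 180°]: 244.61° − 360° = -115.39°.
Negative ⇒ the second point lies to the west; separation 115.39°.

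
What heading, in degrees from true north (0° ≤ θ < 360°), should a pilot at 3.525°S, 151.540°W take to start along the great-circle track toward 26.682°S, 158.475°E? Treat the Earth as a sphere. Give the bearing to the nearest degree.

Δλ = 158.475 − -151.540 = 310.015°; wrapped into (−180°, 180°]: -49.985°.
θ = atan2( sin Δλ · cos φ₂ , cos φ₁ · sin φ₂ − sin φ₁ · cos φ₂ · cos Δλ )
  = atan2(-0.68432, -0.41287) = -121.103° → normalised to [0°, 360°): 238.897°.

239°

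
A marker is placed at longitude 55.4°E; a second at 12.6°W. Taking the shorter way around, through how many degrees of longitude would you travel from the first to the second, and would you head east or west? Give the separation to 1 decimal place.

68.0° west

Raw difference: -12.6 − 55.4 = -68.0°.
Normalise into (−180°, 180°]: -68.0° stays -68.0°.
Negative ⇒ the second point lies to the west; separation 68.0°.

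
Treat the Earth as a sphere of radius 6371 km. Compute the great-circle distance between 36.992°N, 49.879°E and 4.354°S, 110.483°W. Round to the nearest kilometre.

15871 km

Δλ = -110.483 − 49.879 = -160.362°.
Δφ = -4.354 − 36.992 = -41.346°.
a = sin²(Δφ/2) + cos φ₁ · cos φ₂ · sin²(Δλ/2) = 0.897886.
c = 2·atan2(√a, √(1−a)) = 2.49108 rad → d = 6371·c ≈ 15870.65 km.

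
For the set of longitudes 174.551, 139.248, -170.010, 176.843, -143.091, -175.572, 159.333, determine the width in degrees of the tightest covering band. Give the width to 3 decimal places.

Sort the longitudes: -175.572°, -170.010°, -143.091°, +139.248°, +159.333°, +174.551°, +176.843°.
Eastward gaps between consecutive values (wrapping around): 5.562°, 26.919°, 282.339°, 20.085°, 15.218°, 2.292°, 7.585°.
Largest gap = 282.339° ⇒ minimal covering band is its complement: 360° − 282.339° = 77.661°.
Band runs from +139.248° eastward to -143.091°, crossing the antimeridian.

77.661°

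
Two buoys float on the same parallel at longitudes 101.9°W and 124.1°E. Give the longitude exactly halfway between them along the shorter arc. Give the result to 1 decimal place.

168.9°W

Signed shortest Δλ from -101.9° to +124.1° is -134.0°.
Midpoint longitude = -101.9° + (-134.0°)/2 = -101.9° − 67.0° = -168.9°.
(The naïve average (-101.9 + +124.1)/2 = 11.1° is on the wrong side of the globe.)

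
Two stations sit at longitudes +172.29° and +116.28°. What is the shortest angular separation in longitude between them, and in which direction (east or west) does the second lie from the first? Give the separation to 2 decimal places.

56.01° west

Raw difference: 116.28 − 172.29 = -56.01°.
Normalise into (−180°, 180°]: -56.01° stays -56.01°.
Negative ⇒ the second point lies to the west; separation 56.01°.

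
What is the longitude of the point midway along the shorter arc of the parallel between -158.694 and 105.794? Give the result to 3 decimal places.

Signed shortest Δλ from -158.694° to +105.794° is -95.512°.
Midpoint longitude = -158.694° + (-95.512°)/2 = -158.694° − 47.756° = -206.450°.
Normalise into (−180°, 180°]: +153.550°.
(The naïve average (-158.694 + +105.794)/2 = -26.45° is on the wrong side of the globe.)

+153.550°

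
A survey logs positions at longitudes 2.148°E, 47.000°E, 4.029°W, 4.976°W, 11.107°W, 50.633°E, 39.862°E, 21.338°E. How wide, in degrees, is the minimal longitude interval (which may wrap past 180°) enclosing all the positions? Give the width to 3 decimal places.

Sort the longitudes: -11.107°, -4.976°, -4.029°, +2.148°, +21.338°, +39.862°, +47.000°, +50.633°.
Eastward gaps between consecutive values (wrapping around): 6.131°, 0.947°, 6.177°, 19.190°, 18.524°, 7.138°, 3.633°, 298.260°.
Largest gap = 298.260° ⇒ minimal covering band is its complement: 360° − 298.260° = 61.740°.
Band runs from -11.107° eastward to +50.633°.

61.740°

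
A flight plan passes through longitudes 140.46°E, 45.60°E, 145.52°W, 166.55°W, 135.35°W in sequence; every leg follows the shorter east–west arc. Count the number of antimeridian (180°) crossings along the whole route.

1

Leg 1: +140.46° → +45.60°, shortest Δλ = -94.86° (west) — does not cross 180°.
Leg 2: +45.60° → -145.52°, shortest Δλ = 168.88° (east) — crosses 180°.
Leg 3: -145.52° → -166.55°, shortest Δλ = -21.03° (west) — does not cross 180°.
Leg 4: -166.55° → -135.35°, shortest Δλ = 31.2° (east) — does not cross 180°.
Total crossings: 1.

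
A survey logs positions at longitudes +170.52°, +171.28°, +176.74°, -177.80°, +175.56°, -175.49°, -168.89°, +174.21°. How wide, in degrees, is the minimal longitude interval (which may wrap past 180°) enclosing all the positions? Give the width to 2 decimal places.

20.59°

Sort the longitudes: -177.80°, -175.49°, -168.89°, +170.52°, +171.28°, +174.21°, +175.56°, +176.74°.
Eastward gaps between consecutive values (wrapping around): 2.31°, 6.60°, 339.41°, 0.76°, 2.93°, 1.35°, 1.18°, 5.46°.
Largest gap = 339.41° ⇒ minimal covering band is its complement: 360° − 339.41° = 20.59°.
Band runs from +170.52° eastward to -168.89°, crossing the antimeridian.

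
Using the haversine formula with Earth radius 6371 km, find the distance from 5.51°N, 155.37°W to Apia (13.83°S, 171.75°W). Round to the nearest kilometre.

2809 km

Δλ = -171.75 − -155.37 = -16.38°.
Δφ = -13.83 − 5.51 = -19.34°.
a = sin²(Δφ/2) + cos φ₁ · cos φ₂ · sin²(Δλ/2) = 0.047829.
c = 2·atan2(√a, √(1−a)) = 0.44096 rad → d = 6371·c ≈ 2809.37 km.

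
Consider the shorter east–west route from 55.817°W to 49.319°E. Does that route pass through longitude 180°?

Signed shortest Δλ = ((49.319 − -55.817 + 180) mod 360) − 180 = 105.136°.
Going east by 105.136° from -55.817° reaches +49.319° without touching 180°.

No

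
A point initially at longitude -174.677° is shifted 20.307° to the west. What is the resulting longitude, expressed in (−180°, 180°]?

Start at -174.677°; shift −20.307° → -194.984°.
-194.984° lies outside (−180°, 180°]; add 360° → +165.016°.

+165.016°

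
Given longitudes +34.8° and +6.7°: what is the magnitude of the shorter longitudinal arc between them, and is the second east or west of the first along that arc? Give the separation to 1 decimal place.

28.1° west

Raw difference: 6.7 − 34.8 = -28.1°.
Normalise into (−180°, 180°]: -28.1° stays -28.1°.
Negative ⇒ the second point lies to the west; separation 28.1°.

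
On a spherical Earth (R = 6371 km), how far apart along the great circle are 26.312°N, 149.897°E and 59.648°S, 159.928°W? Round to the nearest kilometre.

Δλ = -159.928 − 149.897 = -309.825°; wrapped into (−180°, 180°]: 50.175°.
Δφ = -59.648 − 26.312 = -85.960°.
a = sin²(Δφ/2) + cos φ₁ · cos φ₂ · sin²(Δλ/2) = 0.546205.
c = 2·atan2(√a, √(1−a)) = 1.66334 rad → d = 6371·c ≈ 10597.13 km.

10597 km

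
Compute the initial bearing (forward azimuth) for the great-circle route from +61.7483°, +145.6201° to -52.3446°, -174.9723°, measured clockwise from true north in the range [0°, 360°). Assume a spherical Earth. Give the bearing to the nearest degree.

Δλ = -174.9723 − 145.6201 = -320.5924°; wrapped into (−180°, 180°]: 39.4076°.
θ = atan2( sin Δλ · cos φ₂ , cos φ₁ · sin φ₂ − sin φ₁ · cos φ₂ · cos Δλ )
  = atan2(0.38783, -0.79054) = 153.868° → normalised to [0°, 360°): 153.868°.

154°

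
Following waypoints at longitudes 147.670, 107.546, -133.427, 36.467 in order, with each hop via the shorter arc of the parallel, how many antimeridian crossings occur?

1

Leg 1: +147.670° → +107.546°, shortest Δλ = -40.124° (west) — does not cross 180°.
Leg 2: +107.546° → -133.427°, shortest Δλ = 119.027° (east) — crosses 180°.
Leg 3: -133.427° → +36.467°, shortest Δλ = 169.894° (east) — does not cross 180°.
Total crossings: 1.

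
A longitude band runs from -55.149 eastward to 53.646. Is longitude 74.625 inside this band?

No

Band width going east from -55.149° to +53.646°: ((53.646 − -55.149) mod 360) = 108.795°.
Offset of +74.625° east of the west edge: ((74.625 − -55.149) mod 360) = 129.774°.
129.774° > 108.795° ⇒ outside.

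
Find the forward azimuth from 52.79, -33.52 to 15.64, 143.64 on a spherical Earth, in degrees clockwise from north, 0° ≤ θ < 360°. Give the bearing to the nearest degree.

3°

Δλ = 143.64 − -33.52 = 177.16°.
θ = atan2( sin Δλ · cos φ₂ , cos φ₁ · sin φ₂ − sin φ₁ · cos φ₂ · cos Δλ )
  = atan2(0.04771, 0.92903) = 2.940° → normalised to [0°, 360°): 2.940°.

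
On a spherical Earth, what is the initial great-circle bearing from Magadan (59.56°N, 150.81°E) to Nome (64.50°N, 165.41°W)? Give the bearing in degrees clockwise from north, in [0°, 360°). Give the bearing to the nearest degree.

Δλ = -165.41 − 150.81 = -316.22°; wrapped into (−180°, 180°]: 43.78°.
θ = atan2( sin Δλ · cos φ₂ , cos φ₁ · sin φ₂ − sin φ₁ · cos φ₂ · cos Δλ )
  = atan2(0.29787, 0.18930) = 57.564° → normalised to [0°, 360°): 57.564°.

58°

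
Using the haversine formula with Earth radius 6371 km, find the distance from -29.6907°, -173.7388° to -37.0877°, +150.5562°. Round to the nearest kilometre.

Δλ = 150.5562 − -173.7388 = 324.2950°; wrapped into (−180°, 180°]: -35.7050°.
Δφ = -37.0877 − -29.6907 = -7.3970°.
a = sin²(Δφ/2) + cos φ₁ · cos φ₂ · sin²(Δλ/2) = 0.069290.
c = 2·atan2(√a, √(1−a)) = 0.53274 rad → d = 6371·c ≈ 3394.07 km.

3394 km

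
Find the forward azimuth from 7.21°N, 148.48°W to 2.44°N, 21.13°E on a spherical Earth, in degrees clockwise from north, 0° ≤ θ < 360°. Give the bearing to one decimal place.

Δλ = 21.13 − -148.48 = 169.61°.
θ = atan2( sin Δλ · cos φ₂ , cos φ₁ · sin φ₂ − sin φ₁ · cos φ₂ · cos Δλ )
  = atan2(0.18018, 0.16557) = 47.420° → normalised to [0°, 360°): 47.420°.

47.4°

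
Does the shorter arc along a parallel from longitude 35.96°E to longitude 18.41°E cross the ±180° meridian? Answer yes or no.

No

Signed shortest Δλ = ((18.41 − 35.96 + 180) mod 360) − 180 = -17.55°.
Going west by 17.55° from +35.96° reaches +18.41° without touching 180°.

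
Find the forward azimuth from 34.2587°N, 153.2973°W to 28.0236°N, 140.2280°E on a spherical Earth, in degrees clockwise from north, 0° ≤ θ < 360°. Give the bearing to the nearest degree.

283°

Δλ = 140.2280 − -153.2973 = 293.5253°; wrapped into (−180°, 180°]: -66.4747°.
θ = atan2( sin Δλ · cos φ₂ , cos φ₁ · sin φ₂ − sin φ₁ · cos φ₂ · cos Δλ )
  = atan2(-0.80938, 0.18997) = -76.791° → normalised to [0°, 360°): 283.209°.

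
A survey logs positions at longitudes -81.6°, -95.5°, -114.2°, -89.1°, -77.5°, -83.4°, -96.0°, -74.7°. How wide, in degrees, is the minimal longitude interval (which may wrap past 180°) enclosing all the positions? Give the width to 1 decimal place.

Sort the longitudes: -114.2°, -96.0°, -95.5°, -89.1°, -83.4°, -81.6°, -77.5°, -74.7°.
Eastward gaps between consecutive values (wrapping around): 18.2°, 0.5°, 6.4°, 5.7°, 1.8°, 4.1°, 2.8°, 320.5°.
Largest gap = 320.5° ⇒ minimal covering band is its complement: 360° − 320.5° = 39.5°.
Band runs from -114.2° eastward to -74.7°.

39.5°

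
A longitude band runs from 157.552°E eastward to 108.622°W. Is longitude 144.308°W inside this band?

Yes

Band width going east from +157.552° to -108.622°: ((-108.622 − 157.552) mod 360) = 93.826°.
Offset of -144.308° east of the west edge: ((-144.308 − 157.552) mod 360) = 58.140°.
58.140° ≤ 93.826° ⇒ inside.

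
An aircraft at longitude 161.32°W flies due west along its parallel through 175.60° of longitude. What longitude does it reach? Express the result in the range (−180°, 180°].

Start at -161.32°; shift −175.60° → -336.92°.
-336.92° lies outside (−180°, 180°]; add 360° → +23.08°.

23.08°E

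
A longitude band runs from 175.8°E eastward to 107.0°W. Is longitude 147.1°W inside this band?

Yes

Band width going east from +175.8° to -107.0°: ((-107.0 − 175.8) mod 360) = 77.2°.
Offset of -147.1° east of the west edge: ((-147.1 − 175.8) mod 360) = 37.1°.
37.1° ≤ 77.2° ⇒ inside.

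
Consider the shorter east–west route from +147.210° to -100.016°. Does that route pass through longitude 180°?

Yes

Naïve |-100.016 − 147.210| = 247.226° > 180°, so the shorter arc goes the other way round — across 180°.
Signed shortest Δλ = ((-100.016 − 147.210 + 180) mod 360) − 180 = 112.774°.
Going east by 112.774° from +147.210° passes through 180° before reaching -100.016°.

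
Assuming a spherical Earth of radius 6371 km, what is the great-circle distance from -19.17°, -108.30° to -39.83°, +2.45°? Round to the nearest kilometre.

Δλ = 2.45 − -108.30 = 110.75°.
Δφ = -39.83 − -19.17 = -20.66°.
a = sin²(Δφ/2) + cos φ₁ · cos φ₂ · sin²(Δλ/2) = 0.523332.
c = 2·atan2(√a, √(1−a)) = 1.61748 rad → d = 6371·c ≈ 10304.95 km.

10305 km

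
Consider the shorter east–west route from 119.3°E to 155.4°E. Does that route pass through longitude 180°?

No

Signed shortest Δλ = ((155.4 − 119.3 + 180) mod 360) − 180 = 36.1°.
Going east by 36.1° from +119.3° reaches +155.4° without touching 180°.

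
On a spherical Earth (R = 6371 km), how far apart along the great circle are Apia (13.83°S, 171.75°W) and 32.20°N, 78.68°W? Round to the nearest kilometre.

Δλ = -78.68 − -171.75 = 93.07°.
Δφ = 32.20 − -13.83 = 46.03°.
a = sin²(Δφ/2) + cos φ₁ · cos φ₂ · sin²(Δλ/2) = 0.585692.
c = 2·atan2(√a, √(1−a)) = 1.74303 rad → d = 6371·c ≈ 11104.85 km.

11105 km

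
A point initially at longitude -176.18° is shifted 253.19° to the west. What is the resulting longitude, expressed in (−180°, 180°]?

Start at -176.18°; shift −253.19° → -429.37°.
-429.37° lies outside (−180°, 180°]; add 360° → -69.37°.

-69.37°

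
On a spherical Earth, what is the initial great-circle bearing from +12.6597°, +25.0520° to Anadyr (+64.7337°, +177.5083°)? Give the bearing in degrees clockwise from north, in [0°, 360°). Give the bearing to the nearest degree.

Δλ = 177.5083 − 25.0520 = 152.4563°.
θ = atan2( sin Δλ · cos φ₂ , cos φ₁ · sin φ₂ − sin φ₁ · cos φ₂ · cos Δλ )
  = atan2(0.19738, 0.96529) = 11.556° → normalised to [0°, 360°): 11.556°.

12°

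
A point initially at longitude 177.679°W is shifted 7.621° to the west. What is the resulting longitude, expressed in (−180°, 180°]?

174.700°E

Start at -177.679°; shift −7.621° → -185.300°.
-185.300° lies outside (−180°, 180°]; add 360° → +174.700°.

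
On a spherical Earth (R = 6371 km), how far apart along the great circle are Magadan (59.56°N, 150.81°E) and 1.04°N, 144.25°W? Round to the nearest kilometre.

8528 km

Δλ = -144.25 − 150.81 = -295.06°; wrapped into (−180°, 180°]: 64.94°.
Δφ = 1.04 − 59.56 = -58.52°.
a = sin²(Δφ/2) + cos φ₁ · cos φ₂ · sin²(Δλ/2) = 0.384896.
c = 2·atan2(√a, √(1−a)) = 1.33851 rad → d = 6371·c ≈ 8527.62 km.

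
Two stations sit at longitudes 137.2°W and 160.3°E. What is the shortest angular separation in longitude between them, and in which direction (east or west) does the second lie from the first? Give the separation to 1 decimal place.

Raw difference: 160.3 − -137.2 = 297.5°.
Normalise into (−180°, 180°]: 297.5° − 360° = -62.5°.
Negative ⇒ the second point lies to the west; separation 62.5°.

62.5° west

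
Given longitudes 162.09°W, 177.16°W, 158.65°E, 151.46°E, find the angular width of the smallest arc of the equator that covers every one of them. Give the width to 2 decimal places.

Sort the longitudes: -177.16°, -162.09°, +151.46°, +158.65°.
Eastward gaps between consecutive values (wrapping around): 15.07°, 313.55°, 7.19°, 24.19°.
Largest gap = 313.55° ⇒ minimal covering band is its complement: 360° − 313.55° = 46.45°.
Band runs from +151.46° eastward to -162.09°, crossing the antimeridian.

46.45°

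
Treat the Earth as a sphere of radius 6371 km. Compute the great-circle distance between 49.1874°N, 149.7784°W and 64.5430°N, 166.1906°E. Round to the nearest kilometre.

3081 km

Δλ = 166.1906 − -149.7784 = 315.9690°; wrapped into (−180°, 180°]: -44.0310°.
Δφ = 64.5430 − 49.1874 = 15.3556°.
a = sin²(Δφ/2) + cos φ₁ · cos φ₂ · sin²(Δλ/2) = 0.057326.
c = 2·atan2(√a, √(1−a)) = 0.48355 rad → d = 6371·c ≈ 3080.72 km.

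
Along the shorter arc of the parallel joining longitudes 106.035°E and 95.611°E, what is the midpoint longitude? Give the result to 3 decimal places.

Signed shortest Δλ from +106.035° to +95.611° is -10.424°.
Midpoint longitude = +106.035° + (-10.424°)/2 = +106.035° − 5.212° = +100.823°.

100.823°E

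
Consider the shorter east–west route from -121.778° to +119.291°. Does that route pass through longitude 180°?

Naïve |119.291 − -121.778| = 241.069° > 180°, so the shorter arc goes the other way round — across 180°.
Signed shortest Δλ = ((119.291 − -121.778 + 180) mod 360) − 180 = -118.931°.
Going west by 118.931° from -121.778° passes through 180° before reaching +119.291°.

Yes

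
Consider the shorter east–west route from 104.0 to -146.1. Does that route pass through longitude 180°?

Naïve |-146.1 − 104.0| = 250.1° > 180°, so the shorter arc goes the other way round — across 180°.
Signed shortest Δλ = ((-146.1 − 104.0 + 180) mod 360) − 180 = 109.9°.
Going east by 109.9° from +104.0° passes through 180° before reaching -146.1°.

Yes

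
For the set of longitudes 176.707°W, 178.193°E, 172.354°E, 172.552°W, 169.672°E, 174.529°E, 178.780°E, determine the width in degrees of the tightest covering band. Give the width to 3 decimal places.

17.776°

Sort the longitudes: -176.707°, -172.552°, +169.672°, +172.354°, +174.529°, +178.193°, +178.780°.
Eastward gaps between consecutive values (wrapping around): 4.155°, 342.224°, 2.682°, 2.175°, 3.664°, 0.587°, 4.513°.
Largest gap = 342.224° ⇒ minimal covering band is its complement: 360° − 342.224° = 17.776°.
Band runs from +169.672° eastward to -172.552°, crossing the antimeridian.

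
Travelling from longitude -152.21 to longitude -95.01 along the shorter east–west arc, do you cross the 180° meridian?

Signed shortest Δλ = ((-95.01 − -152.21 + 180) mod 360) − 180 = 57.2°.
Going east by 57.2° from -152.21° reaches -95.01° without touching 180°.

No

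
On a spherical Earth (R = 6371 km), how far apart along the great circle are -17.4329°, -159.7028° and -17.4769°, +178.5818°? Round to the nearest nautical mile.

1243 nmi

Δλ = 178.5818 − -159.7028 = 338.2846°; wrapped into (−180°, 180°]: -21.7154°.
Δφ = -17.4769 − -17.4329 = -0.0440°.
a = sin²(Δφ/2) + cos φ₁ · cos φ₂ · sin²(Δλ/2) = 0.032291.
c = 2·atan2(√a, √(1−a)) = 0.36136 rad → d = 6371·c ≈ 2302.20 km ≈ 1243.09 nmi.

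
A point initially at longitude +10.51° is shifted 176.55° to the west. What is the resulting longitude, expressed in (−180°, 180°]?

Start at +10.51°; shift −176.55° → -166.04°.
-166.04° already lies in (−180°, 180°].

-166.04°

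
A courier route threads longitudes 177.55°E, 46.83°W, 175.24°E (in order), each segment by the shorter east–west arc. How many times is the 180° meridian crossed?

2

Leg 1: +177.55° → -46.83°, shortest Δλ = 135.62° (east) — crosses 180°.
Leg 2: -46.83° → +175.24°, shortest Δλ = -137.93° (west) — crosses 180°.
Total crossings: 2.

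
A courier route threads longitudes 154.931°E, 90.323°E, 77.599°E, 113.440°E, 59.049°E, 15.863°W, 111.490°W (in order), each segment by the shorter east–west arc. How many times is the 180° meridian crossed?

Leg 1: +154.931° → +90.323°, shortest Δλ = -64.608° (west) — does not cross 180°.
Leg 2: +90.323° → +77.599°, shortest Δλ = -12.724° (west) — does not cross 180°.
Leg 3: +77.599° → +113.440°, shortest Δλ = 35.841° (east) — does not cross 180°.
Leg 4: +113.440° → +59.049°, shortest Δλ = -54.391° (west) — does not cross 180°.
Leg 5: +59.049° → -15.863°, shortest Δλ = -74.912° (west) — does not cross 180°.
Leg 6: -15.863° → -111.490°, shortest Δλ = -95.627° (west) — does not cross 180°.
Total crossings: 0.

0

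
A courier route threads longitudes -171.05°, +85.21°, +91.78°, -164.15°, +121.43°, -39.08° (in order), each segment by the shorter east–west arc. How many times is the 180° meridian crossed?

3

Leg 1: -171.05° → +85.21°, shortest Δλ = -103.74° (west) — crosses 180°.
Leg 2: +85.21° → +91.78°, shortest Δλ = 6.57° (east) — does not cross 180°.
Leg 3: +91.78° → -164.15°, shortest Δλ = 104.07° (east) — crosses 180°.
Leg 4: -164.15° → +121.43°, shortest Δλ = -74.42° (west) — crosses 180°.
Leg 5: +121.43° → -39.08°, shortest Δλ = -160.51° (west) — does not cross 180°.
Total crossings: 3.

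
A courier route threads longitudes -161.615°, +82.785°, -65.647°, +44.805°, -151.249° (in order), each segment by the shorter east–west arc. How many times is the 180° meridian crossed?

2

Leg 1: -161.615° → +82.785°, shortest Δλ = -115.6° (west) — crosses 180°.
Leg 2: +82.785° → -65.647°, shortest Δλ = -148.432° (west) — does not cross 180°.
Leg 3: -65.647° → +44.805°, shortest Δλ = 110.452° (east) — does not cross 180°.
Leg 4: +44.805° → -151.249°, shortest Δλ = 163.946° (east) — crosses 180°.
Total crossings: 2.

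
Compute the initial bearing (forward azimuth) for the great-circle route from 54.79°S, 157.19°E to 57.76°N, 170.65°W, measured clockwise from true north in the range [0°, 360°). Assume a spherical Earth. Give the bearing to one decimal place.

Δλ = -170.65 − 157.19 = -327.84°; wrapped into (−180°, 180°]: 32.16°.
θ = atan2( sin Δλ · cos φ₂ , cos φ₁ · sin φ₂ − sin φ₁ · cos φ₂ · cos Δλ )
  = atan2(0.28396, 0.85667) = 18.339° → normalised to [0°, 360°): 18.339°.

18.3°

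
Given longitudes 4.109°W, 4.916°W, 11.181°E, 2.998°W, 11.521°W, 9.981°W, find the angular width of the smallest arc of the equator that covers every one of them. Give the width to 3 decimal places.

22.702°

Sort the longitudes: -11.521°, -9.981°, -4.916°, -4.109°, -2.998°, +11.181°.
Eastward gaps between consecutive values (wrapping around): 1.540°, 5.065°, 0.807°, 1.111°, 14.179°, 337.298°.
Largest gap = 337.298° ⇒ minimal covering band is its complement: 360° − 337.298° = 22.702°.
Band runs from -11.521° eastward to +11.181°.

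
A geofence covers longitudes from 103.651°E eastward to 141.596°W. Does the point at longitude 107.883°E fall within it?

Yes

Band width going east from +103.651° to -141.596°: ((-141.596 − 103.651) mod 360) = 114.753°.
Offset of +107.883° east of the west edge: ((107.883 − 103.651) mod 360) = 4.232°.
4.232° ≤ 114.753° ⇒ inside.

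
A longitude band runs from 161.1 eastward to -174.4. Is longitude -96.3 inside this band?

No

Band width going east from +161.1° to -174.4°: ((-174.4 − 161.1) mod 360) = 24.5°.
Offset of -96.3° east of the west edge: ((-96.3 − 161.1) mod 360) = 102.6°.
102.6° > 24.5° ⇒ outside.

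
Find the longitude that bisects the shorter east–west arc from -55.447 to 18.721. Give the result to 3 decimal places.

-18.363°

Signed shortest Δλ from -55.447° to +18.721° is +74.168°.
Midpoint longitude = -55.447° + (+74.168°)/2 = -55.447° + 37.084° = -18.363°.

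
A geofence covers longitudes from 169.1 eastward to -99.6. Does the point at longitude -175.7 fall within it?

Yes

Band width going east from +169.1° to -99.6°: ((-99.6 − 169.1) mod 360) = 91.3°.
Offset of -175.7° east of the west edge: ((-175.7 − 169.1) mod 360) = 15.2°.
15.2° ≤ 91.3° ⇒ inside.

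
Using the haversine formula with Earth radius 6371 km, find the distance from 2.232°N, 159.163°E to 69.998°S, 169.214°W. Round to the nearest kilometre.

Δλ = -169.214 − 159.163 = -328.377°; wrapped into (−180°, 180°]: 31.623°.
Δφ = -69.998 − 2.232 = -72.230°.
a = sin²(Δφ/2) + cos φ₁ · cos φ₂ · sin²(Δλ/2) = 0.372777.
c = 2·atan2(√a, √(1−a)) = 1.31352 rad → d = 6371·c ≈ 8368.45 km.

8368 km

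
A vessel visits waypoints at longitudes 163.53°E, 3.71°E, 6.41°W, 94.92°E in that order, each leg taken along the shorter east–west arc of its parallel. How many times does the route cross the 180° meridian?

Leg 1: +163.53° → +3.71°, shortest Δλ = -159.82° (west) — does not cross 180°.
Leg 2: +3.71° → -6.41°, shortest Δλ = -10.12° (west) — does not cross 180°.
Leg 3: -6.41° → +94.92°, shortest Δλ = 101.33° (east) — does not cross 180°.
Total crossings: 0.

0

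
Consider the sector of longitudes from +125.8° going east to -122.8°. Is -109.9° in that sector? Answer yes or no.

Band width going east from +125.8° to -122.8°: ((-122.8 − 125.8) mod 360) = 111.4°.
Offset of -109.9° east of the west edge: ((-109.9 − 125.8) mod 360) = 124.3°.
124.3° > 111.4° ⇒ outside.

No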